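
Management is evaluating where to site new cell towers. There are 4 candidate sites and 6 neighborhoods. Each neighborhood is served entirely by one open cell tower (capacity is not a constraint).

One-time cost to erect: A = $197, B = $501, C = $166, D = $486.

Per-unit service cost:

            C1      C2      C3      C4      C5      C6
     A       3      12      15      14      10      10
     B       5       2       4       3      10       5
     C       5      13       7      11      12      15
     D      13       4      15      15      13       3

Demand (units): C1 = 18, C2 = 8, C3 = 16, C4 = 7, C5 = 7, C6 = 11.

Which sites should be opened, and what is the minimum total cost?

Open C only; minimum total cost 798.

For any fixed open set, each neighborhood goes to its cheapest open site; total = fixed + service.
{C}: C1→C 5·18=90, C2→C 13·8=104, C3→C 7·16=112, C4→C 11·7=77, C5→C 12·7=84, C6→C 15·11=165. Service 632; fixed 166; total 798.
{B}: C1→B 5·18=90, C2→B 2·8=16, C3→B 4·16=64, C4→B 3·7=21, C5→B 10·7=70, C6→B 5·11=55. Service 316; fixed 501; total 817.
{A}: service 668 + fixed 197 = 865
{A, B, C, D}: service 258 + fixed 1350 = 1608
No other subset beats 798.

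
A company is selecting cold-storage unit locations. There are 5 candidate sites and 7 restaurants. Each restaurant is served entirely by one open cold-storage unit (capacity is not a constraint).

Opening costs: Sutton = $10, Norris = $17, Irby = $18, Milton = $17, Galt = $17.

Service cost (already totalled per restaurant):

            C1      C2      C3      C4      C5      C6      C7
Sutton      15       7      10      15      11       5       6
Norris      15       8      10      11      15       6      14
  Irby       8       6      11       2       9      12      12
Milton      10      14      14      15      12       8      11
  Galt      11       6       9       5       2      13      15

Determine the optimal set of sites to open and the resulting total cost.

For any fixed open set, each restaurant goes to its cheapest open site; total = fixed + service.
{Sutton, Galt}: C1→Galt 11, C2→Galt 6, C3→Galt 9, C4→Galt 5, C5→Galt 2, C6→Sutton 5, C7→Sutton 6. Service 44; fixed 27; total 71.
{Sutton, Irby}: C1→Irby 8, C2→Irby 6, C3→Sutton 10, C4→Irby 2, C5→Irby 9, C6→Sutton 5, C7→Sutton 6. Service 46; fixed 28; total 74.
{Irby}: service 60 + fixed 18 = 78
{Sutton, Norris, Irby, Milton, Galt}: service 38 + fixed 79 = 117
No other subset beats 71.

Open Sutton and Galt; minimum total cost 71.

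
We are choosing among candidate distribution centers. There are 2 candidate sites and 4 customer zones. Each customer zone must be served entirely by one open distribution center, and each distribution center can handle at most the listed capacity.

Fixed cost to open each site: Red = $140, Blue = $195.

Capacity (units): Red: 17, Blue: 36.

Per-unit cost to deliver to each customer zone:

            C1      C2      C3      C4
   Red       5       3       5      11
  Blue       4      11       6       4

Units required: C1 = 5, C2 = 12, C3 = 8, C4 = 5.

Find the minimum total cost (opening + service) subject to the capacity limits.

Minimum total cost: 415

Open {Blue}: C1→Blue 4·5=20, C2→Blue 11·12=132, C3→Blue 6·8=48, C4→Blue 4·5=20.
Loads: Blue carries 30/36. Service 220; fixed 195; total 415.
Next best feasible plan costs 459.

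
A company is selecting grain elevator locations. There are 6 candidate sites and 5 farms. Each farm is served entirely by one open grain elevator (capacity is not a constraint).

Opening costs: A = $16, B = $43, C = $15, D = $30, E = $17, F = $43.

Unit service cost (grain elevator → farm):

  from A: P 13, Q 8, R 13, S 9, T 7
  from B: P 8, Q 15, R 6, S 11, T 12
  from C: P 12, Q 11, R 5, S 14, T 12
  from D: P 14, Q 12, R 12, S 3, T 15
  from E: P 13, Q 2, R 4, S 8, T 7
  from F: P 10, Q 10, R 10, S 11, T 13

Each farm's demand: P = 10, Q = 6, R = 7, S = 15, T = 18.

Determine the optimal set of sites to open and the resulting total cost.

Open B, D and E; minimum total cost 381.

For any fixed open set, each farm goes to its cheapest open site; total = fixed + service.
{B, D, E}: P→B 8·10=80, Q→E 2·6=12, R→E 4·7=28, S→D 3·15=45, T→E 7·18=126. Service 291; fixed 90; total 381.
{D, E}: P→E 13·10=130, Q→E 2·6=12, R→E 4·7=28, S→D 3·15=45, T→E 7·18=126. Service 341; fixed 47; total 388.
{C, D, E}: P→C 12·10=120, Q→E 2·6=12, R→E 4·7=28, S→D 3·15=45, T→E 7·18=126. Service 331; fixed 62; total 393.
{A, B, C, D, E, F}: service 291 + fixed 164 = 455
No other subset beats 381.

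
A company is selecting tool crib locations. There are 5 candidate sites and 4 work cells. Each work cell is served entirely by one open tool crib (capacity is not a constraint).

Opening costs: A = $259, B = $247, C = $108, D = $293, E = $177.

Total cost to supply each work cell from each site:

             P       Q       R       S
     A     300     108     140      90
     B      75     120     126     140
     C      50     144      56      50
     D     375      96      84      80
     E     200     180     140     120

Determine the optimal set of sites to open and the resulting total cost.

For any fixed open set, each work cell goes to its cheapest open site; total = fixed + service.
{C}: P→C 50, Q→C 144, R→C 56, S→C 50. Service 300; fixed 108; total 408.
{C, E}: service 300 + fixed 285 = 585
{A, C}: service 264 + fixed 367 = 631
{A, B, C, D, E}: service 252 + fixed 1084 = 1336
No other subset beats 408.

Open C only; minimum total cost 408.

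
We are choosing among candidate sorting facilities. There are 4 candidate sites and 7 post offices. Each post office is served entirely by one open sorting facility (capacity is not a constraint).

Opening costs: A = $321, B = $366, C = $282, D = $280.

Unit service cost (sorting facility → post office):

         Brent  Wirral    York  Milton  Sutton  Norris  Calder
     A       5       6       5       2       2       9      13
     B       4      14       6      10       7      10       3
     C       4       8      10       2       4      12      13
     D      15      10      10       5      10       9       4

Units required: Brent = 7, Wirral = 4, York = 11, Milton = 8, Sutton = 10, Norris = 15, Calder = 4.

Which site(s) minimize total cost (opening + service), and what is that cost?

For any fixed open set, each post office goes to its cheapest open site; total = fixed + service.
{A}: Brent→A 5·7=35, Wirral→A 6·4=24, York→A 5·11=55, Milton→A 2·8=16, Sutton→A 2·10=20, Norris→A 9·15=135, Calder→A 13·4=52. Service 337; fixed 321; total 658.
{C}: service 458 + fixed 282 = 740
{D}: Brent→D 15·7=105, Wirral→D 10·4=40, York→D 10·11=110, Milton→D 5·8=40, Sutton→D 10·10=100, Norris→D 9·15=135, Calder→D 4·4=16. Service 546; fixed 280; total 826.
{A, B, C, D}: service 290 + fixed 1249 = 1539
No other subset beats 658.

Open A only; minimum total cost 658.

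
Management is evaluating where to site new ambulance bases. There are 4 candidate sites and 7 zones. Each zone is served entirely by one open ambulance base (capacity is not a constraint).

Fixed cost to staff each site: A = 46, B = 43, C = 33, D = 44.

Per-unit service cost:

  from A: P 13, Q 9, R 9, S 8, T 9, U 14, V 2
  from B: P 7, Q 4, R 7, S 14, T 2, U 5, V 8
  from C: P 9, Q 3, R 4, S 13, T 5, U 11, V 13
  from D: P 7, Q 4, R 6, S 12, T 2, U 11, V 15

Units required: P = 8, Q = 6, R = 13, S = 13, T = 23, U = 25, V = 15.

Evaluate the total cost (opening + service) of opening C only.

Total cost: 929

Each zone is assigned to its cheapest site among the open ones.
{C}: P→C 9·8=72, Q→C 3·6=18, R→C 4·13=52, S→C 13·13=169, T→C 5·23=115, U→C 11·25=275, V→C 13·15=195. Service 896; fixed 33; total 929.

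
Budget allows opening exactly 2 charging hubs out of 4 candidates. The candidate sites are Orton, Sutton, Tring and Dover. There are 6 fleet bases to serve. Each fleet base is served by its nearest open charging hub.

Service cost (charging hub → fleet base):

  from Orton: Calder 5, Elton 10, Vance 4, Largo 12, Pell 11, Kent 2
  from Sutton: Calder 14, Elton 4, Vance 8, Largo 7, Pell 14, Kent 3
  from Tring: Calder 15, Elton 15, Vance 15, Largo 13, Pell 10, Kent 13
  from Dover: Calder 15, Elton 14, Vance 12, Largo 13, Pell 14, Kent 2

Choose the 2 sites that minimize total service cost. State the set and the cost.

With exactly 2 open, each fleet base uses its cheapest among the chosen.
{Orton, Sutton}: Calder→Orton 5, Elton→Sutton 4, Vance→Orton 4, Largo→Sutton 7, Pell→Orton 11, Kent→Orton 2. Service cost 33.
{Orton, Tring}: service cost 43
{Orton, Dover}: service cost 44
Among all 6 size-2 choices, {Orton, Sutton} is lowest.

Choose Orton and Sutton; total service cost 33.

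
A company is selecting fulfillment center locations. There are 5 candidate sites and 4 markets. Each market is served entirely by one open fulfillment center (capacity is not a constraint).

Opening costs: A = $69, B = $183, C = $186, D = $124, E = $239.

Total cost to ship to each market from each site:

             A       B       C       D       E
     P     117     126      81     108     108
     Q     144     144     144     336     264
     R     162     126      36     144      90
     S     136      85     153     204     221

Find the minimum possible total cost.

For any fixed open set, each market goes to its cheapest open site; total = fixed + service.
{C}: P→C 81, Q→C 144, R→C 36, S→C 153. Service 414; fixed 186; total 600.
{A}: service 559 + fixed 69 = 628
{A, C}: service 397 + fixed 255 = 652
{A, B, C, D, E}: service 346 + fixed 801 = 1147
No other subset beats 600.

Minimum total cost: 600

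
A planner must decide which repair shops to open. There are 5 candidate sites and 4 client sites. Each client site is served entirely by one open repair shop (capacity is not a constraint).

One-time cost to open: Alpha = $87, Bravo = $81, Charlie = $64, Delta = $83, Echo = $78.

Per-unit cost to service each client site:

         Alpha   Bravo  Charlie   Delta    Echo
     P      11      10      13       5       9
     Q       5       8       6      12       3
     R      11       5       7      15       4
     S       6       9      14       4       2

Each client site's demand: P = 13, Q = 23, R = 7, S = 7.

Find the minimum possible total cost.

Minimum total cost: 306

For any fixed open set, each client site goes to its cheapest open site; total = fixed + service.
{Echo}: P→Echo 9·13=117, Q→Echo 3·23=69, R→Echo 4·7=28, S→Echo 2·7=14. Service 228; fixed 78; total 306.
{Delta, Echo}: P→Delta 5·13=65, Q→Echo 3·23=69, R→Echo 4·7=28, S→Echo 2·7=14. Service 176; fixed 161; total 337.
{Charlie, Echo}: service 228 + fixed 142 = 370
{Alpha, Bravo, Charlie, Delta, Echo}: P→Delta 5·13=65, Q→Echo 3·23=69, R→Echo 4·7=28, S→Echo 2·7=14. Service 176; fixed 393; total 569.
No other subset beats 306.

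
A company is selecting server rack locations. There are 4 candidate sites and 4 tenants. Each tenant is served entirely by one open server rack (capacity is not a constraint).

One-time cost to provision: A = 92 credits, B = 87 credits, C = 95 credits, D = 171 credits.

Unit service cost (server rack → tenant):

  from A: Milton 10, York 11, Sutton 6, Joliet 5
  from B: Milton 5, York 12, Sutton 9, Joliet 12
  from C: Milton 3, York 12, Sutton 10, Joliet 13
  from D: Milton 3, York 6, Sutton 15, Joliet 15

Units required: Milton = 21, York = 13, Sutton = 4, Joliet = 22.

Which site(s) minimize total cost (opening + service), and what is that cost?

Open A and C; minimum total cost 527.

For any fixed open set, each tenant goes to its cheapest open site; total = fixed + service.
{A, C}: Milton→C 3·21=63, York→A 11·13=143, Sutton→A 6·4=24, Joliet→A 5·22=110. Service 340; fixed 187; total 527.
{A, D}: service 275 + fixed 263 = 538
{A, B}: service 382 + fixed 179 = 561
{A, B, C, D}: Milton→C 3·21=63, York→D 6·13=78, Sutton→A 6·4=24, Joliet→A 5·22=110. Service 275; fixed 445; total 720.
No other subset beats 527.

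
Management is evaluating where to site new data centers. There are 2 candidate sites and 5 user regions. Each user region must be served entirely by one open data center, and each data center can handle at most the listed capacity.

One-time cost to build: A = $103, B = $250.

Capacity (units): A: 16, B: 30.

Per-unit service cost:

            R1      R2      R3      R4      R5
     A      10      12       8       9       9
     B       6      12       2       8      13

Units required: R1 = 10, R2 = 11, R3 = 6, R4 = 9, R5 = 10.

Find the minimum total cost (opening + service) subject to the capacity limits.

Minimum total cost: 755

Open {A, B}: R1→B 6·10=60, R2→B 12·11=132, R3→A 8·6=48, R4→B 8·9=72, R5→A 9·10=90.
Loads: A carries 16/16, B carries 30/30. Service 402; fixed 353; total 755.
Next best feasible plan costs 835.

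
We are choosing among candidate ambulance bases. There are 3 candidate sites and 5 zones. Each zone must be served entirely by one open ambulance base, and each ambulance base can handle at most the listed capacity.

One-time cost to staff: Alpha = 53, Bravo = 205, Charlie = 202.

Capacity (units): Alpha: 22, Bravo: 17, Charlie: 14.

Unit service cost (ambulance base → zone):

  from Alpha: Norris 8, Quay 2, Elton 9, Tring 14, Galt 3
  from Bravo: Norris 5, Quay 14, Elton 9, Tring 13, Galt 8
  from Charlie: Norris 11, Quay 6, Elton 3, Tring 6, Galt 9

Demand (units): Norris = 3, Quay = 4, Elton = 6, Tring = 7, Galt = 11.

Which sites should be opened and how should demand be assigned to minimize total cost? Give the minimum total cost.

Minimum total cost: 380

Open {Alpha, Charlie}: Norris→Alpha 8·3=24, Quay→Alpha 2·4=8, Elton→Charlie 3·6=18, Tring→Charlie 6·7=42, Galt→Alpha 3·11=33.
Loads: Alpha carries 18/22, Charlie carries 13/14. Service 125; fixed 255; total 380.
Next best feasible plan costs 425.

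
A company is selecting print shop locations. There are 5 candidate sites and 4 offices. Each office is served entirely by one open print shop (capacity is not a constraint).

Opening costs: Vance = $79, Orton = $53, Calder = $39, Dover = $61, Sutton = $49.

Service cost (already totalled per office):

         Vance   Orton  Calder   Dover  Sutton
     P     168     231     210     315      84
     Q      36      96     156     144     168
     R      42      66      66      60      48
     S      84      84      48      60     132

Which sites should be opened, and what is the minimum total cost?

For any fixed open set, each office goes to its cheapest open site; total = fixed + service.
{Vance, Sutton}: P→Sutton 84, Q→Vance 36, R→Vance 42, S→Vance 84. Service 246; fixed 128; total 374.
{Vance, Calder, Sutton}: service 210 + fixed 167 = 377
{Vance}: P→Vance 168, Q→Vance 36, R→Vance 42, S→Vance 84. Service 330; fixed 79; total 409.
{Vance, Orton, Calder, Dover, Sutton}: service 210 + fixed 281 = 491
No other subset beats 374.

Open Vance and Sutton; minimum total cost 374.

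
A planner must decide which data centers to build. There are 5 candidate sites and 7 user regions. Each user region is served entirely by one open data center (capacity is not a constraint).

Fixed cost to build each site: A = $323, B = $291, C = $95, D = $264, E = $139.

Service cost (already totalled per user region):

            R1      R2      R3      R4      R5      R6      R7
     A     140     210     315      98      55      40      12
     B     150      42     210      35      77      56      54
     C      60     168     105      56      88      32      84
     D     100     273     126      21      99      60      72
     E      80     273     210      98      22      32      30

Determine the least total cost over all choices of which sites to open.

For any fixed open set, each user region goes to its cheapest open site; total = fixed + service.
{C}: R1→C 60, R2→C 168, R3→C 105, R4→C 56, R5→C 88, R6→C 32, R7→C 84. Service 593; fixed 95; total 688.
{C, E}: service 473 + fixed 234 = 707
{B, C}: R1→C 60, R2→B 42, R3→C 105, R4→B 35, R5→B 77, R6→C 32, R7→B 54. Service 405; fixed 386; total 791.
{A, B, C, D, E}: R1→C 60, R2→B 42, R3→C 105, R4→D 21, R5→E 22, R6→C 32, R7→A 12. Service 294; fixed 1112; total 1406.
No other subset beats 688.

Minimum total cost: 688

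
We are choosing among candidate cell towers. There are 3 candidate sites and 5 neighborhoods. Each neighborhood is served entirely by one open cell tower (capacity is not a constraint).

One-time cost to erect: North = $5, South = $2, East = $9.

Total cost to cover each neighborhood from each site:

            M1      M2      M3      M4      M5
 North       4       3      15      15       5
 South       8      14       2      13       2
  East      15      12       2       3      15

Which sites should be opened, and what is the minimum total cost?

Open North, South and East; minimum total cost 30.

For any fixed open set, each neighborhood goes to its cheapest open site; total = fixed + service.
{North, South, East}: M1→North 4, M2→North 3, M3→South 2, M4→East 3, M5→South 2. Service 14; fixed 16; total 30.
{North, South}: service 24 + fixed 7 = 31
{North, East}: M1→North 4, M2→North 3, M3→East 2, M4→East 3, M5→North 5. Service 17; fixed 14; total 31.
{South}: M1→South 8, M2→South 14, M3→South 2, M4→South 13, M5→South 2. Service 39; fixed 2; total 41.
No other subset beats 30.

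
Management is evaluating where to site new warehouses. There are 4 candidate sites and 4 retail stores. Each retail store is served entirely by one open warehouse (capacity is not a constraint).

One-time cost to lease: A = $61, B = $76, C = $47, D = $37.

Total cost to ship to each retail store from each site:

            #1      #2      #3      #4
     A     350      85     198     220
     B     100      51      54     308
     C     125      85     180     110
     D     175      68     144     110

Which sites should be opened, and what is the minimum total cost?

For any fixed open set, each retail store goes to its cheapest open site; total = fixed + service.
{B, D}: #1→B 100, #2→B 51, #3→B 54, #4→D 110. Service 315; fixed 113; total 428.
{B, C}: service 315 + fixed 123 = 438
{B, C, D}: service 315 + fixed 160 = 475
{A, B, C, D}: #1→B 100, #2→B 51, #3→B 54, #4→C 110. Service 315; fixed 221; total 536.
No other subset beats 428.

Open B and D; minimum total cost 428.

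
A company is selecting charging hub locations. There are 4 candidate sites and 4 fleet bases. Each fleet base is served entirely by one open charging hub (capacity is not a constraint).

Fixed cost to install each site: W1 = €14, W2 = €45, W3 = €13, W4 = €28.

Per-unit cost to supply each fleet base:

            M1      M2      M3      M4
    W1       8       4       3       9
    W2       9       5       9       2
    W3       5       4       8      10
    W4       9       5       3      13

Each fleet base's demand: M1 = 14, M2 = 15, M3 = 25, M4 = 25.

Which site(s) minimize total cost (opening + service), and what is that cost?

Open W1, W2 and W3; minimum total cost 327.

For any fixed open set, each fleet base goes to its cheapest open site; total = fixed + service.
{W1, W2, W3}: M1→W3 5·14=70, M2→W1 4·15=60, M3→W1 3·25=75, M4→W2 2·25=50. Service 255; fixed 72; total 327.
{W2, W3, W4}: service 255 + fixed 86 = 341
{W1, W2, W3, W4}: service 255 + fixed 100 = 355
{W3}: service 580 + fixed 13 = 593
No other subset beats 327.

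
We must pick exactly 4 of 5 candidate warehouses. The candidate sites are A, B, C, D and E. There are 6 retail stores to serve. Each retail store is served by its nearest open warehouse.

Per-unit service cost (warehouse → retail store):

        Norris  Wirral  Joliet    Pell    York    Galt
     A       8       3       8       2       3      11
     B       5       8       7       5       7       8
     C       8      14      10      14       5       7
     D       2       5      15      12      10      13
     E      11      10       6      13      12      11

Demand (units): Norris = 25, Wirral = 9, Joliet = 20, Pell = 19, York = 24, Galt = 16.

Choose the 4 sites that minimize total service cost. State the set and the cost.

With exactly 4 open, each retail store uses its cheapest among the chosen.
{A, C, D, E}: Norris→D 2·25=50, Wirral→A 3·9=27, Joliet→E 6·20=120, Pell→A 2·19=38, York→A 3·24=72, Galt→C 7·16=112. Service cost 419.
{A, B, D, E}: service cost 435
{A, B, C, D}: service cost 439
Among all 5 size-4 choices, {A, C, D, E} is lowest.

Choose A, C, D and E; total service cost 419.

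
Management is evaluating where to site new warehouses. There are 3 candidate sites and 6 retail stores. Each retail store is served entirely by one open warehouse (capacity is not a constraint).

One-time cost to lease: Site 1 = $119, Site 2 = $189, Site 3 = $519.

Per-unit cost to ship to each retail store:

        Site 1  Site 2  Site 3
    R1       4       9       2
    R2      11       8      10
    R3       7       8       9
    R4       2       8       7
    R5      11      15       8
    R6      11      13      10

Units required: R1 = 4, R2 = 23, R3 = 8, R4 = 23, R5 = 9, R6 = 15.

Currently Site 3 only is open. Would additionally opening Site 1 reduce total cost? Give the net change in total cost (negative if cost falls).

Yes — net change −12 (cost falls by 12).

Current service cost with {Site 3}: 693.
Adding Site 1: each retail store re-picks its cheapest; new service cost 562, saving 131.
Extra fixed cost: 119. Net change = 119 − 131 = -12.
(Totals: 1212 → 1200.)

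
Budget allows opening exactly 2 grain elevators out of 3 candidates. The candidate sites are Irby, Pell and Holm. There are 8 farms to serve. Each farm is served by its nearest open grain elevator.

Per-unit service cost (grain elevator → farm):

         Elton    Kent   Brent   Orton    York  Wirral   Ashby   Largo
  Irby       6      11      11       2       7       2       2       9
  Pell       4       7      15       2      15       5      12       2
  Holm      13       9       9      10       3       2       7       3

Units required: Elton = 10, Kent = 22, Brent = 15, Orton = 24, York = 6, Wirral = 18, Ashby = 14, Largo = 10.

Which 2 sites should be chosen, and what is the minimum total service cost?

With exactly 2 open, each farm uses its cheapest among the chosen.
{Irby, Pell}: Elton→Pell 4·10=40, Kent→Pell 7·22=154, Brent→Irby 11·15=165, Orton→Irby 2·24=48, York→Irby 7·6=42, Wirral→Irby 2·18=36, Ashby→Irby 2·14=28, Largo→Pell 2·10=20. Service cost 533.
{Pell, Holm}: service cost 549
{Irby, Holm}: service cost 553
Among all 3 size-2 choices, {Irby, Pell} is lowest.

Choose Irby and Pell; total service cost 533.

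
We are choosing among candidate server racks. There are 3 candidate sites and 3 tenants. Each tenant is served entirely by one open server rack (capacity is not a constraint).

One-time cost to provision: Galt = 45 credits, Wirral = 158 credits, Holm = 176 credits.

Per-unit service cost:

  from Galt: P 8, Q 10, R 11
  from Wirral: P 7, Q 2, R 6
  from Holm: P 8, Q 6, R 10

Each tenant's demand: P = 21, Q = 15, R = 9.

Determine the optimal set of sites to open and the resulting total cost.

Open Wirral only; minimum total cost 389.

For any fixed open set, each tenant goes to its cheapest open site; total = fixed + service.
{Wirral}: P→Wirral 7·21=147, Q→Wirral 2·15=30, R→Wirral 6·9=54. Service 231; fixed 158; total 389.
{Galt, Wirral}: service 231 + fixed 203 = 434
{Galt}: service 417 + fixed 45 = 462
{Galt, Wirral, Holm}: service 231 + fixed 379 = 610
No other subset beats 389.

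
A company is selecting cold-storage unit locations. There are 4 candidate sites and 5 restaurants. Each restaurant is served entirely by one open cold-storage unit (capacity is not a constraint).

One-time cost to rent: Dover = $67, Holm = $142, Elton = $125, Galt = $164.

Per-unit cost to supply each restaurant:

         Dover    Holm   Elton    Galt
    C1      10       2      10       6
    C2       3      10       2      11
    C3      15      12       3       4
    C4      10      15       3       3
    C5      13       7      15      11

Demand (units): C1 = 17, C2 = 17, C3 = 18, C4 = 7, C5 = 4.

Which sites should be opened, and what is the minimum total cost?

For any fixed open set, each restaurant goes to its cheapest open site; total = fixed + service.
{Holm, Elton}: C1→Holm 2·17=34, C2→Elton 2·17=34, C3→Elton 3·18=54, C4→Elton 3·7=21, C5→Holm 7·4=28. Service 171; fixed 267; total 438.
{Elton}: service 339 + fixed 125 = 464
{Dover, Holm, Elton}: service 171 + fixed 334 = 505
{Dover, Holm, Elton, Galt}: C1→Holm 2·17=34, C2→Elton 2·17=34, C3→Elton 3·18=54, C4→Elton 3·7=21, C5→Holm 7·4=28. Service 171; fixed 498; total 669.
No other subset beats 438.

Open Holm and Elton; minimum total cost 438.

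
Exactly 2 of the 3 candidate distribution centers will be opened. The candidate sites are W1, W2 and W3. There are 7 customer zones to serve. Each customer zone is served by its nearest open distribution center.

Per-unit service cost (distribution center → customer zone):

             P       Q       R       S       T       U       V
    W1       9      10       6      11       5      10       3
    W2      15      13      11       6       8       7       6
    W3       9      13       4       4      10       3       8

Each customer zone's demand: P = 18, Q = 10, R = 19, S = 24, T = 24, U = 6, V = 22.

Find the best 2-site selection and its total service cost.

With exactly 2 open, each customer zone uses its cheapest among the chosen.
{W1, W3}: P→W1 9·18=162, Q→W1 10·10=100, R→W3 4·19=76, S→W3 4·24=96, T→W1 5·24=120, U→W3 3·6=18, V→W1 3·22=66. Service cost 638.
{W1, W2}: service cost 748
{W2, W3}: service cost 806
Among all 3 size-2 choices, {W1, W3} is lowest.

Choose W1 and W3; total service cost 638.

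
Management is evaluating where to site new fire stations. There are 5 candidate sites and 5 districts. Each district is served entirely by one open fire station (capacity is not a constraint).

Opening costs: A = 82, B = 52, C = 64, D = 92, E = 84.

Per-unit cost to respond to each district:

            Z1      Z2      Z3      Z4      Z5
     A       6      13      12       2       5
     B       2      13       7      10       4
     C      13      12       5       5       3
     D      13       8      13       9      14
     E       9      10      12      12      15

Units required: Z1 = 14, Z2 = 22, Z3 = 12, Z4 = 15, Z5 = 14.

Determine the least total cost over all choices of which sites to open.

For any fixed open set, each district goes to its cheapest open site; total = fixed + service.
{B, C}: Z1→B 2·14=28, Z2→C 12·22=264, Z3→C 5·12=60, Z4→C 5·15=75, Z5→C 3·14=42. Service 469; fixed 116; total 585.
{B, C, D}: Z1→B 2·14=28, Z2→D 8·22=176, Z3→C 5·12=60, Z4→C 5·15=75, Z5→C 3·14=42. Service 381; fixed 208; total 589.
{A, B, D}: Z1→B 2·14=28, Z2→D 8·22=176, Z3→B 7·12=84, Z4→A 2·15=30, Z5→B 4·14=56. Service 374; fixed 226; total 600.
{A, B, C, D, E}: Z1→B 2·14=28, Z2→D 8·22=176, Z3→C 5·12=60, Z4→A 2·15=30, Z5→C 3·14=42. Service 336; fixed 374; total 710.
No other subset beats 585.

Minimum total cost: 585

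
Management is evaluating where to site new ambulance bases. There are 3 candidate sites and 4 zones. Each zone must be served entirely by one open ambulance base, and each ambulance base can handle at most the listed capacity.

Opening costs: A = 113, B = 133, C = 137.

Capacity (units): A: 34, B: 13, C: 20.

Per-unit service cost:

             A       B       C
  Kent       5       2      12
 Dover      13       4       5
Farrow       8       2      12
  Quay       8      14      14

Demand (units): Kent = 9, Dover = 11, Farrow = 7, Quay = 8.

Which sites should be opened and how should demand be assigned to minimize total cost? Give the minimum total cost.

Open {A, B}: Kent→A 5·9=45, Dover→B 4·11=44, Farrow→A 8·7=56, Quay→A 8·8=64.
Loads: A carries 24/34, B carries 11/13. Service 209; fixed 246; total 455.
Next best feasible plan costs 470.

Minimum total cost: 455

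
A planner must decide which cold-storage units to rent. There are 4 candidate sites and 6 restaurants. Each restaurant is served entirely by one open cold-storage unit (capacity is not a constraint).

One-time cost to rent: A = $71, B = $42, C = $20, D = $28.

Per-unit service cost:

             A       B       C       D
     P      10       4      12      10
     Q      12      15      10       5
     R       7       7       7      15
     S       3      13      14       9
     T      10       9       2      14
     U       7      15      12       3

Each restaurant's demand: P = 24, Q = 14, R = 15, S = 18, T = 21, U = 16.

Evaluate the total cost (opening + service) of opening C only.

Total cost: 1039

Each restaurant is assigned to its cheapest site among the open ones.
{C}: P→C 12·24=288, Q→C 10·14=140, R→C 7·15=105, S→C 14·18=252, T→C 2·21=42, U→C 12·16=192. Service 1019; fixed 20; total 1039.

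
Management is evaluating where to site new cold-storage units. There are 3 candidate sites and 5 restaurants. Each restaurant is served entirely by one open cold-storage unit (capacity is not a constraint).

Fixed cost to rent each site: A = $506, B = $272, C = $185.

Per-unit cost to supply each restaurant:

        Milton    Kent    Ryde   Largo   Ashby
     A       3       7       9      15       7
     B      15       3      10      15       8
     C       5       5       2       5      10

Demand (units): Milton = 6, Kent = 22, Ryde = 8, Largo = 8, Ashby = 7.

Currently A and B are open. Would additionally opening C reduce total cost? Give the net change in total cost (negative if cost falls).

Current service cost with {A, B}: 325.
Adding C: each restaurant re-picks its cheapest; new service cost 189, saving 136.
Extra fixed cost: 185. Net change = 185 − 136 = 49.
(Totals: 1103 → 1152.)

No — net change +49 (cost rises by 49).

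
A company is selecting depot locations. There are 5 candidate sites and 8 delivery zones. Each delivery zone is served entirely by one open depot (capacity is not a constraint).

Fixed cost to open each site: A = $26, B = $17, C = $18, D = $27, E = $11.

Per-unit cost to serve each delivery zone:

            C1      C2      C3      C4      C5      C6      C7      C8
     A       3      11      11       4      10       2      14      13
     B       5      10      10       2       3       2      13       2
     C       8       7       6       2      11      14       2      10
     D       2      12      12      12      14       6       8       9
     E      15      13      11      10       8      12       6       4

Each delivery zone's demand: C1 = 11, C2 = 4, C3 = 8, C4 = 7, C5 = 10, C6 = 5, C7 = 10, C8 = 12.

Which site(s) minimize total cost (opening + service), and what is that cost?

For any fixed open set, each delivery zone goes to its cheapest open site; total = fixed + service.
{B, C, D}: C1→D 2·11=22, C2→C 7·4=28, C3→C 6·8=48, C4→B 2·7=14, C5→B 3·10=30, C6→B 2·5=10, C7→C 2·10=20, C8→B 2·12=24. Service 196; fixed 62; total 258.
{B, C}: C1→B 5·11=55, C2→C 7·4=28, C3→C 6·8=48, C4→B 2·7=14, C5→B 3·10=30, C6→B 2·5=10, C7→C 2·10=20, C8→B 2·12=24. Service 229; fixed 35; total 264.
{A, B, C}: C1→A 3·11=33, C2→C 7·4=28, C3→C 6·8=48, C4→B 2·7=14, C5→B 3·10=30, C6→A 2·5=10, C7→C 2·10=20, C8→B 2·12=24. Service 207; fixed 61; total 268.
{A, B, C, D, E}: C1→D 2·11=22, C2→C 7·4=28, C3→C 6·8=48, C4→B 2·7=14, C5→B 3·10=30, C6→A 2·5=10, C7→C 2·10=20, C8→B 2·12=24. Service 196; fixed 99; total 295.
No other subset beats 258.

Open B, C and D; minimum total cost 258.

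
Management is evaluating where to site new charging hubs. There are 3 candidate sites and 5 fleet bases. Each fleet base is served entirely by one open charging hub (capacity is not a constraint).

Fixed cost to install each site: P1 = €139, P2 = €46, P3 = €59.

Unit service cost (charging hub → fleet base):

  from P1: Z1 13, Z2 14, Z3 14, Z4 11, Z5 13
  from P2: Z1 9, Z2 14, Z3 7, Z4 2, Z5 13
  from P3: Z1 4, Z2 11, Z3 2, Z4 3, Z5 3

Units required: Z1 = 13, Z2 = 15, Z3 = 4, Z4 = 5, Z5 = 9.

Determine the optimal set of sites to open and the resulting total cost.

Open P3 only; minimum total cost 326.

For any fixed open set, each fleet base goes to its cheapest open site; total = fixed + service.
{P3}: Z1→P3 4·13=52, Z2→P3 11·15=165, Z3→P3 2·4=8, Z4→P3 3·5=15, Z5→P3 3·9=27. Service 267; fixed 59; total 326.
{P2, P3}: Z1→P3 4·13=52, Z2→P3 11·15=165, Z3→P3 2·4=8, Z4→P2 2·5=10, Z5→P3 3·9=27. Service 262; fixed 105; total 367.
{P1, P3}: service 267 + fixed 198 = 465
{P1, P2, P3}: service 262 + fixed 244 = 506
No other subset beats 326.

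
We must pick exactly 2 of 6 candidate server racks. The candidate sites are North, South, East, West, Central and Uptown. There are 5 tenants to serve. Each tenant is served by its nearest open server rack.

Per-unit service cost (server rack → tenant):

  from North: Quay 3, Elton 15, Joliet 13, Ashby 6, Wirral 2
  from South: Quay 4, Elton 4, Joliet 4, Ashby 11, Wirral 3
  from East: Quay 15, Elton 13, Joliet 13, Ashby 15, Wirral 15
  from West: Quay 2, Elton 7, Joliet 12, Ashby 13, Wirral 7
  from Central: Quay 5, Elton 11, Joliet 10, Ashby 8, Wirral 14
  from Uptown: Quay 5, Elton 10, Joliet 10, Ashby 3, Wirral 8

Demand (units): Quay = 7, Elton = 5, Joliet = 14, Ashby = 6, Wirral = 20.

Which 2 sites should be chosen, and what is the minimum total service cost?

With exactly 2 open, each tenant uses its cheapest among the chosen.
{North, South}: Quay→North 3·7=21, Elton→South 4·5=20, Joliet→South 4·14=56, Ashby→North 6·6=36, Wirral→North 2·20=40. Service cost 173.
{South, Uptown}: service cost 182
{South, Central}: service cost 212
Among all 15 size-2 choices, {North, South} is lowest.

Choose North and South; total service cost 173.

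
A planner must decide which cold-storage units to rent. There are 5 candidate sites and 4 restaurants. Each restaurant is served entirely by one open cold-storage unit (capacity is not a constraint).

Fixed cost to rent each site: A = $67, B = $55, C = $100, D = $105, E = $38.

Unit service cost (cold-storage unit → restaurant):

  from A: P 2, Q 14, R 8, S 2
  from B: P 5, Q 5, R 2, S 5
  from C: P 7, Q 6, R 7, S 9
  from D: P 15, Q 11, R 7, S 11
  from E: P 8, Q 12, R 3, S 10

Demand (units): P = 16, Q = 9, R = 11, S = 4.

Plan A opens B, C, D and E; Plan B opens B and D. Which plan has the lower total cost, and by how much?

Plan B is cheaper by 138.

Plan A: {B, C, D, E}: P→B 5·16=80, Q→B 5·9=45, R→B 2·11=22, S→B 5·4=20. Service 167; fixed 298; total 465.
Plan B: {B, D}: P→B 5·16=80, Q→B 5·9=45, R→B 2·11=22, S→B 5·4=20. Service 167; fixed 160; total 327.
Difference: |465 − 327| = 138.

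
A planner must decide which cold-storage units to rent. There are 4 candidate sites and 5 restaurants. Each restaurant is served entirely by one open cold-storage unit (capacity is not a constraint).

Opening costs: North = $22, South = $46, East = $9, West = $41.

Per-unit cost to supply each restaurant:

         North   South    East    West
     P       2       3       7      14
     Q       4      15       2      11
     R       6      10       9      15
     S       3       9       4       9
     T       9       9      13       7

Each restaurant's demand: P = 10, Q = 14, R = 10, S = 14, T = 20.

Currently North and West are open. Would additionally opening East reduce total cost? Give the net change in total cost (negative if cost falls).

Current service cost with {North, West}: 318.
Adding East: each restaurant re-picks its cheapest; new service cost 290, saving 28.
Extra fixed cost: 9. Net change = 9 − 28 = -19.
(Totals: 381 → 362.)

Yes — net change −19 (cost falls by 19).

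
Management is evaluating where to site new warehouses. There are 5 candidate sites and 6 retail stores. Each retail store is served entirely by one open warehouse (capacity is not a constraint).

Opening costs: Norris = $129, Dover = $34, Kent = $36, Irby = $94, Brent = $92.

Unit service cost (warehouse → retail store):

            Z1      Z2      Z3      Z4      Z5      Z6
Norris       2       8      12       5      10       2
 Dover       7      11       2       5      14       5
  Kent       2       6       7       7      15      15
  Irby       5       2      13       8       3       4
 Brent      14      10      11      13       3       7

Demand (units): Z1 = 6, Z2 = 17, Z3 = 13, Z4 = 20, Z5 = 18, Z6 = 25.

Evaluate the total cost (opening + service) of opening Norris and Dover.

Each retail store is assigned to its cheapest site among the open ones.
{Norris, Dover}: Z1→Norris 2·6=12, Z2→Norris 8·17=136, Z3→Dover 2·13=26, Z4→Norris 5·20=100, Z5→Norris 10·18=180, Z6→Norris 2·25=50. Service 504; fixed 163; total 667.

Total cost: 667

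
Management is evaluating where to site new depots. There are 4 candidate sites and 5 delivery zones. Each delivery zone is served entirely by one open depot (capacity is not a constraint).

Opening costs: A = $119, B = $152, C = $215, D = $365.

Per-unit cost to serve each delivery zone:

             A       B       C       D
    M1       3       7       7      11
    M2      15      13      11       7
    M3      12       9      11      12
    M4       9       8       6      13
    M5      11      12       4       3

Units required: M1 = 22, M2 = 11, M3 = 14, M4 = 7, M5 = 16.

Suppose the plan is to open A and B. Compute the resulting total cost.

Total cost: 838

Each delivery zone is assigned to its cheapest site among the open ones.
{A, B}: M1→A 3·22=66, M2→B 13·11=143, M3→B 9·14=126, M4→B 8·7=56, M5→A 11·16=176. Service 567; fixed 271; total 838.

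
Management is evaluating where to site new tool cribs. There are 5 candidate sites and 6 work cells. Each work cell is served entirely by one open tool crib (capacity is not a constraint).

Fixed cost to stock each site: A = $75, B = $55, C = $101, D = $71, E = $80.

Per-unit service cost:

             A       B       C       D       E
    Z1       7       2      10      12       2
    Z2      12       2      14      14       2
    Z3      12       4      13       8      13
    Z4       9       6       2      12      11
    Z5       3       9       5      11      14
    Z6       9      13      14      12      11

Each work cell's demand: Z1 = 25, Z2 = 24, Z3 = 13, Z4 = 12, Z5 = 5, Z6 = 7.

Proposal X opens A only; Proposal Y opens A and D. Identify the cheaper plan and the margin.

Proposal X is cheaper by 19.

Proposal X: {A}: Z1→A 7·25=175, Z2→A 12·24=288, Z3→A 12·13=156, Z4→A 9·12=108, Z5→A 3·5=15, Z6→A 9·7=63. Service 805; fixed 75; total 880.
Proposal Y: {A, D}: Z1→A 7·25=175, Z2→A 12·24=288, Z3→D 8·13=104, Z4→A 9·12=108, Z5→A 3·5=15, Z6→A 9·7=63. Service 753; fixed 146; total 899.
Difference: |880 − 899| = 19.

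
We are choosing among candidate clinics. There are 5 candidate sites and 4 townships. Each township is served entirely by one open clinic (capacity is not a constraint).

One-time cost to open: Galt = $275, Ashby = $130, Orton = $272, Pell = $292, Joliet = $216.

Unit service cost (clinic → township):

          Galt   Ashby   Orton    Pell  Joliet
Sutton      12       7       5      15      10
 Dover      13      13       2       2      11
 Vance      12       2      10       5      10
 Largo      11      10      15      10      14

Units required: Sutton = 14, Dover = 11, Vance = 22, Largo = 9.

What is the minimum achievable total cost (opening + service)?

Minimum total cost: 505

For any fixed open set, each township goes to its cheapest open site; total = fixed + service.
{Ashby}: Sutton→Ashby 7·14=98, Dover→Ashby 13·11=143, Vance→Ashby 2·22=44, Largo→Ashby 10·9=90. Service 375; fixed 130; total 505.
{Ashby, Orton}: service 226 + fixed 402 = 628
{Ashby, Pell}: service 254 + fixed 422 = 676
{Galt, Ashby, Orton, Pell, Joliet}: service 226 + fixed 1185 = 1411
No other subset beats 505.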